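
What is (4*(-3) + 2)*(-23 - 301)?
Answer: 3240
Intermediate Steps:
(4*(-3) + 2)*(-23 - 301) = (-12 + 2)*(-324) = -10*(-324) = 3240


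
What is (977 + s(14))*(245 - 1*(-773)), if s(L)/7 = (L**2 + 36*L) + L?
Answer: 6082550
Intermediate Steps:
s(L) = 7*L**2 + 259*L (s(L) = 7*((L**2 + 36*L) + L) = 7*(L**2 + 37*L) = 7*L**2 + 259*L)
(977 + s(14))*(245 - 1*(-773)) = (977 + 7*14*(37 + 14))*(245 - 1*(-773)) = (977 + 7*14*51)*(245 + 773) = (977 + 4998)*1018 = 5975*1018 = 6082550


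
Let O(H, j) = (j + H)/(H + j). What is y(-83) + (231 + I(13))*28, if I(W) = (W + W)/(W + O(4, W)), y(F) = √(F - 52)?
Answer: 6520 + 3*I*√15 ≈ 6520.0 + 11.619*I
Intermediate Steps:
y(F) = √(-52 + F)
O(H, j) = 1 (O(H, j) = (H + j)/(H + j) = 1)
I(W) = 2*W/(1 + W) (I(W) = (W + W)/(W + 1) = (2*W)/(1 + W) = 2*W/(1 + W))
y(-83) + (231 + I(13))*28 = √(-52 - 83) + (231 + 2*13/(1 + 13))*28 = √(-135) + (231 + 2*13/14)*28 = 3*I*√15 + (231 + 2*13*(1/14))*28 = 3*I*√15 + (231 + 13/7)*28 = 3*I*√15 + (1630/7)*28 = 3*I*√15 + 6520 = 6520 + 3*I*√15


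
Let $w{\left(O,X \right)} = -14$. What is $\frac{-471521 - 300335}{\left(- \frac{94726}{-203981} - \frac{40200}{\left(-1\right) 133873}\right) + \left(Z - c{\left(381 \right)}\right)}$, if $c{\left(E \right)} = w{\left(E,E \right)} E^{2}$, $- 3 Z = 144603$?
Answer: $- \frac{21077495087864528}{54179644232747887} \approx -0.38903$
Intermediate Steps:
$Z = -48201$ ($Z = \left(- \frac{1}{3}\right) 144603 = -48201$)
$c{\left(E \right)} = - 14 E^{2}$
$\frac{-471521 - 300335}{\left(- \frac{94726}{-203981} - \frac{40200}{\left(-1\right) 133873}\right) + \left(Z - c{\left(381 \right)}\right)} = \frac{-471521 - 300335}{\left(- \frac{94726}{-203981} - \frac{40200}{\left(-1\right) 133873}\right) - \left(48201 - 14 \cdot 381^{2}\right)} = - \frac{771856}{\left(\left(-94726\right) \left(- \frac{1}{203981}\right) - \frac{40200}{-133873}\right) - \left(48201 - 2032254\right)} = - \frac{771856}{\left(\frac{94726}{203981} - - \frac{40200}{133873}\right) - -1984053} = - \frac{771856}{\left(\frac{94726}{203981} + \frac{40200}{133873}\right) + \left(-48201 + 2032254\right)} = - \frac{771856}{\frac{20881289998}{27307548413} + 1984053} = - \frac{771856}{\frac{54179644232747887}{27307548413}} = \left(-771856\right) \frac{27307548413}{54179644232747887} = - \frac{21077495087864528}{54179644232747887}$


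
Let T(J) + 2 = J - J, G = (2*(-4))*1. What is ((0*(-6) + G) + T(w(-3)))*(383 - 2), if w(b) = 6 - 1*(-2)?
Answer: -3810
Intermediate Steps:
w(b) = 8 (w(b) = 6 + 2 = 8)
G = -8 (G = -8*1 = -8)
T(J) = -2 (T(J) = -2 + (J - J) = -2 + 0 = -2)
((0*(-6) + G) + T(w(-3)))*(383 - 2) = ((0*(-6) - 8) - 2)*(383 - 2) = ((0 - 8) - 2)*381 = (-8 - 2)*381 = -10*381 = -3810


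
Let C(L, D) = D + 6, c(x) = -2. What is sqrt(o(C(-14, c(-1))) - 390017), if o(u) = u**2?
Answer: I*sqrt(390001) ≈ 624.5*I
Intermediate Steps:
C(L, D) = 6 + D
sqrt(o(C(-14, c(-1))) - 390017) = sqrt((6 - 2)**2 - 390017) = sqrt(4**2 - 390017) = sqrt(16 - 390017) = sqrt(-390001) = I*sqrt(390001)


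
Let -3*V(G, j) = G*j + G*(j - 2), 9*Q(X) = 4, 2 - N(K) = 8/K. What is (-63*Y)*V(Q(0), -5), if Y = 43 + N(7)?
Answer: -4912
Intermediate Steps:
N(K) = 2 - 8/K
Q(X) = 4/9 (Q(X) = (⅑)*4 = 4/9)
Y = 307/7 (Y = 43 + (2 - 8/7) = 43 + 6/7 = 307/7 ≈ 43.857)
V(G, j) = -G*j/3 - G*(-2 + j)/3 (V(G, j) = -(G*j + G*(j - 2))/3 = -(G*j + G*(-2 + j))/3 = -G*j/3 - G*(-2 + j)/3)
(-63*Y)*V(Q(0), -5) = (-63*307/7)*((⅔)*(4/9)*(1 - 1*(-5))) = -1842*4*(1 + 5)/9 = -1842*4*6/9 = -2763*16/9 = -4912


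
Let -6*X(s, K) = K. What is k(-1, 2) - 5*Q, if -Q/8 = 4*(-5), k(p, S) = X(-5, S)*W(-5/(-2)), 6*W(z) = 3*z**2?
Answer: -19225/24 ≈ -801.04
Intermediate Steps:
X(s, K) = -K/6
W(z) = z**2/2 (W(z) = (3*z**2)/6 = z**2/2)
k(p, S) = -25*S/48 (k(p, S) = (-S/6)*((-5/(-2))**2/2) = (-S/6)*((-5*(-1/2))**2/2) = (-S/6)*((5/2)**2/2) = (-S/6)*((1/2)*(25/4)) = -S/6*(25/8) = -25*S/48)
Q = 160 (Q = -32*(-5) = -8*(-20) = 160)
k(-1, 2) - 5*Q = -25/48*2 - 5*160 = -25/24 - 800 = -19225/24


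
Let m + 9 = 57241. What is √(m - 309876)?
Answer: 14*I*√1289 ≈ 502.64*I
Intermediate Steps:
m = 57232 (m = -9 + 57241 = 57232)
√(m - 309876) = √(57232 - 309876) = √(-252644) = 14*I*√1289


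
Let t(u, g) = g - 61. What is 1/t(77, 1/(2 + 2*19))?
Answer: -40/2439 ≈ -0.016400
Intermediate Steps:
t(u, g) = -61 + g
1/t(77, 1/(2 + 2*19)) = 1/(-61 + 1/(2 + 2*19)) = 1/(-61 + 1/(2 + 38)) = 1/(-61 + 1/40) = 1/(-2439/40) = -40/2439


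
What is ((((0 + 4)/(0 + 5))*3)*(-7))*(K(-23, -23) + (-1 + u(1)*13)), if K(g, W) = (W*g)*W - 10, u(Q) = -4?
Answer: 205464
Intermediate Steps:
K(g, W) = -10 + g*W² (K(g, W) = g*W² - 10 = -10 + g*W²)
((((0 + 4)/(0 + 5))*3)*(-7))*(K(-23, -23) + (-1 + u(1)*13)) = ((((0 + 4)/(0 + 5))*3)*(-7))*((-10 - 23*(-23)²) + (-1 - 4*13)) = (((4/5)*3)*(-7))*((-10 - 23*529) + (-1 - 52)) = (((4*(⅕))*3)*(-7))*((-10 - 12167) - 53) = (((⅘)*3)*(-7))*(-12177 - 53) = ((12/5)*(-7))*(-12230) = -84/5*(-12230) = 205464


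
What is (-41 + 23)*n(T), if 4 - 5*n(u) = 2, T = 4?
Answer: -36/5 ≈ -7.2000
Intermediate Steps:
n(u) = ⅖ (n(u) = ⅘ - ⅕*2 = ⅘ - ⅖ = ⅖)
(-41 + 23)*n(T) = (-41 + 23)*(⅖) = -18*⅖ = -36/5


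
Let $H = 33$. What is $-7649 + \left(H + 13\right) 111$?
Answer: $-2543$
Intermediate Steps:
$-7649 + \left(H + 13\right) 111 = -7649 + \left(33 + 13\right) 111 = -7649 + 46 \cdot 111 = -7649 + 5106 = -2543$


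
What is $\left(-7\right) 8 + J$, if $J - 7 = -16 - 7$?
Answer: $-72$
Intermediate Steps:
$J = -16$ ($J = 7 - 23 = -16$)
$\left(-7\right) 8 + J = \left(-7\right) 8 - 16 = -56 - 16 = -72$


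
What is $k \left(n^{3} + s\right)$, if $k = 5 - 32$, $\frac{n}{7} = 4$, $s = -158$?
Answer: $-588438$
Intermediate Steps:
$n = 28$ ($n = 7 \cdot 4 = 28$)
$k = -27$
$k \left(n^{3} + s\right) = - 27 \left(28^{3} - 158\right) = - 27 \left(21952 - 158\right) = \left(-27\right) 21794 = -588438$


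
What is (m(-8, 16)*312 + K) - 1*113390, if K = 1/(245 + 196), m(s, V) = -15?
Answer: -52068869/441 ≈ -1.1807e+5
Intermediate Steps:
K = 1/441 ≈ 0.0022676
(m(-8, 16)*312 + K) - 1*113390 = (-15*312 + 1/441) - 1*113390 = (-4680 + 1/441) - 113390 = -2063879/441 - 113390 = -52068869/441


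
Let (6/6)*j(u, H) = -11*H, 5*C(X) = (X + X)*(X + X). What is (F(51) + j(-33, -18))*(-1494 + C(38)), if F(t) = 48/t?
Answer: -5729108/85 ≈ -67401.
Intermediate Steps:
C(X) = 4*X²/5 (C(X) = ((X + X)*(X + X))/5 = ((2*X)*(2*X))/5 = (4*X²)/5 = 4*X²/5)
j(u, H) = -11*H
(F(51) + j(-33, -18))*(-1494 + C(38)) = (48/51 - 11*(-18))*(-1494 + (⅘)*38²) = (48*(1/51) + 198)*(-1494 + (⅘)*1444) = (16/17 + 198)*(-1494 + 5776/5) = (3382/17)*(-1694/5) = -5729108/85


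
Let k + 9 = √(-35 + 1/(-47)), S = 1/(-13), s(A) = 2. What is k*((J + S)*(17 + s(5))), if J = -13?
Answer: 29070/13 - 3230*I*√77362/611 ≈ 2236.2 - 1470.4*I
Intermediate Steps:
S = -1/13 ≈ -0.076923
k = -9 + I*√77362/47 (k = -9 + √(-35 + 1/(-47)) = -9 + √(-35 - 1/47) = -9 + √(-1646/47) = -9 + I*√77362/47 ≈ -9.0 + 5.9179*I)
k*((J + S)*(17 + s(5))) = (-9 + I*√77362/47)*((-13 - 1/13)*(17 + 2)) = (-9 + I*√77362/47)*(-170/13*19) = (-9 + I*√77362/47)*(-3230/13) = 29070/13 - 3230*I*√77362/611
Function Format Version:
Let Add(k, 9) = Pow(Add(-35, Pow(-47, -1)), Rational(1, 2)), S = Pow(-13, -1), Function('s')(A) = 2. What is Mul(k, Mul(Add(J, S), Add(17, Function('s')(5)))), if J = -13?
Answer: Add(Rational(29070, 13), Mul(Rational(-3230, 611), I, Pow(77362, Rational(1, 2)))) ≈ Add(2236.2, Mul(-1470.4, I))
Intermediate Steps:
S = Rational(-1, 13) ≈ -0.076923
k = Add(-9, Mul(Rational(1, 47), I, Pow(77362, Rational(1, 2)))) (k = Add(-9, Pow(Add(-35, Pow(-47, -1)), Rational(1, 2))) = Add(-9, Pow(Add(-35, Rational(-1, 47)), Rational(1, 2))) = Add(-9, Pow(Rational(-1646, 47), Rational(1, 2))) = Add(-9, Mul(Rational(1, 47), I, Pow(77362, Rational(1, 2)))) ≈ Add(-9.0000, Mul(5.9179, I)))
Mul(k, Mul(Add(J, S), Add(17, Function('s')(5)))) = Mul(Add(-9, Mul(Rational(1, 47), I, Pow(77362, Rational(1, 2)))), Mul(Add(-13, Rational(-1, 13)), Add(17, 2))) = Mul(Add(-9, Mul(Rational(1, 47), I, Pow(77362, Rational(1, 2)))), Mul(Rational(-170, 13), 19)) = Mul(Add(-9, Mul(Rational(1, 47), I, Pow(77362, Rational(1, 2)))), Rational(-3230, 13)) = Add(Rational(29070, 13), Mul(Rational(-3230, 611), I, Pow(77362, Rational(1, 2))))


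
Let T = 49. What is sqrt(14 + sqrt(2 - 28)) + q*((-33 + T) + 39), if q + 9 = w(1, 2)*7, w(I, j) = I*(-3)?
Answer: -1650 + sqrt(14 + I*sqrt(26)) ≈ -1646.2 + 0.6707*I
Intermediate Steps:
w(I, j) = -3*I
q = -30 (q = -9 - 3*1*7 = -9 - 3*7 = -9 - 21 = -30)
sqrt(14 + sqrt(2 - 28)) + q*((-33 + T) + 39) = sqrt(14 + sqrt(2 - 28)) - 30*((-33 + 49) + 39) = sqrt(14 + sqrt(-26)) - 30*(16 + 39) = sqrt(14 + I*sqrt(26)) - 30*55 = sqrt(14 + I*sqrt(26)) - 1650 = -1650 + sqrt(14 + I*sqrt(26))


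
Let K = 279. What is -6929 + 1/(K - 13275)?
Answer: -90049285/12996 ≈ -6929.0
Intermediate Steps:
-6929 + 1/(K - 13275) = -6929 + 1/(279 - 13275) = -6929 + 1/(-12996) = -6929 - 1/12996 = -90049285/12996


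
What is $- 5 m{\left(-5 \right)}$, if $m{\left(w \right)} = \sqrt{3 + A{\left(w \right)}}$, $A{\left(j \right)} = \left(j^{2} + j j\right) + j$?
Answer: $- 20 \sqrt{3} \approx -34.641$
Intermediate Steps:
$A{\left(j \right)} = j + 2 j^{2}$ ($A{\left(j \right)} = \left(j^{2} + j^{2}\right) + j = 2 j^{2} + j = j + 2 j^{2}$)
$m{\left(w \right)} = \sqrt{3 + w \left(1 + 2 w\right)}$
$- 5 m{\left(-5 \right)} = - 5 \sqrt{3 - 5 \left(1 + 2 \left(-5\right)\right)} = - 5 \sqrt{3 - 5 \left(1 - 10\right)} = - 5 \sqrt{3 - -45} = - 5 \sqrt{3 + 45} = - 5 \sqrt{48} = - 5 \cdot 4 \sqrt{3} = - 20 \sqrt{3}$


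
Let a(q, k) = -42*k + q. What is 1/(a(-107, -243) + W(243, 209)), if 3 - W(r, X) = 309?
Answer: 1/9793 ≈ 0.00010211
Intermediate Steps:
a(q, k) = q - 42*k
W(r, X) = -306 (W(r, X) = 3 - 1*309 = 3 - 309 = -306)
1/(a(-107, -243) + W(243, 209)) = 1/((-107 - 42*(-243)) - 306) = 1/((-107 + 10206) - 306) = 1/(10099 - 306) = 1/9793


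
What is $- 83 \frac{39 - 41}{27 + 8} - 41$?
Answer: $- \frac{1269}{35} \approx -36.257$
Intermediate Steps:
$- 83 \frac{39 - 41}{27 + 8} - 41 = - 83 \left(- \frac{2}{35}\right) - 41 = - 83 \left(\left(-2\right) \frac{1}{35}\right) - 41 = \left(-83\right) \left(- \frac{2}{35}\right) - 41 = \frac{166}{35} - 41 = - \frac{1269}{35}$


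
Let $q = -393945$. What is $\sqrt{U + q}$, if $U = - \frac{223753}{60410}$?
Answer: $\frac{i \sqrt{1437663833073230}}{60410} \approx 627.65 i$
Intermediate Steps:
$U = - \frac{223753}{60410}$ ($U = \left(-223753\right) \frac{1}{60410} = - \frac{223753}{60410} \approx -3.7039$)
$\sqrt{U + q} = \sqrt{- \frac{223753}{60410} - 393945} = \sqrt{- \frac{23798441203}{60410}} = \frac{i \sqrt{1437663833073230}}{60410}$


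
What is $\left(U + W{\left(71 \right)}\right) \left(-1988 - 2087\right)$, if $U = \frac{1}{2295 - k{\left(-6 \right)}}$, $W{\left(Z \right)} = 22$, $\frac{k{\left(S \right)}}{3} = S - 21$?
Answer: $- \frac{213012475}{2376} \approx -89652.0$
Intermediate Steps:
$k{\left(S \right)} = -63 + 3 S$ ($k{\left(S \right)} = 3 \left(S - 21\right) = 3 \left(-21 + S\right) = -63 + 3 S$)
$U = \frac{1}{2376}$ ($U = \frac{1}{2295 - \left(-63 + 3 \left(-6\right)\right)} = \frac{1}{2295 - \left(-63 - 18\right)} = \frac{1}{2295 - -81} = \frac{1}{2295 + 81} = \frac{1}{2376} \approx 0.00042088$)
$\left(U + W{\left(71 \right)}\right) \left(-1988 - 2087\right) = \left(\frac{1}{2376} + 22\right) \left(-1988 - 2087\right) = \frac{52273}{2376} \left(-4075\right) = - \frac{213012475}{2376}$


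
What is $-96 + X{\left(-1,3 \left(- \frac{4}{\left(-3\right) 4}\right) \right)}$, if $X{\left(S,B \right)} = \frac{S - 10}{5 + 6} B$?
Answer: $-97$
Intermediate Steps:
$X{\left(S,B \right)} = B \left(- \frac{10}{11} + \frac{S}{11}\right)$ ($X{\left(S,B \right)} = \frac{-10 + S}{11} B = \left(-10 + S\right) \frac{1}{11} B = \left(- \frac{10}{11} + \frac{S}{11}\right) B = B \left(- \frac{10}{11} + \frac{S}{11}\right)$)
$-96 + X{\left(-1,3 \left(- \frac{4}{\left(-3\right) 4}\right) \right)} = -96 + \frac{3 \left(- \frac{4}{\left(-3\right) 4}\right) \left(-10 - 1\right)}{11} = -96 + \frac{1}{11} \cdot 3 \left(- \frac{4}{-12}\right) \left(-11\right) = -96 + \frac{1}{11} \cdot 3 \left(\left(-4\right) \left(- \frac{1}{12}\right)\right) \left(-11\right) = -96 + \frac{1}{11} \cdot 3 \cdot \frac{1}{3} \left(-11\right) = -96 + \frac{1}{11} \cdot 1 \left(-11\right) = -96 - 1 = -97$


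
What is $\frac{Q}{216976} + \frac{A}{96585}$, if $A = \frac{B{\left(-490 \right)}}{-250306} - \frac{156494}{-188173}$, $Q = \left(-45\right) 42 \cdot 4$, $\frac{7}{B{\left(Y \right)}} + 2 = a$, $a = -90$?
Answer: $- \frac{28243760095593314623}{810811232139104872680} \approx -0.034834$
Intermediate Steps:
$B{\left(Y \right)} = - \frac{7}{92}$ ($B{\left(Y \right)} = \frac{7}{-2 - 90} = \frac{7}{-92} = 7 \left(- \frac{1}{92}\right) = - \frac{7}{92}$)
$Q = -7560$ ($Q = \left(-1890\right) 4 = -7560$)
$A = \frac{514824133757}{619039492328}$ ($A = - \frac{7}{92 \left(-250306\right)} - \frac{156494}{-188173} = \left(- \frac{7}{92}\right) \left(- \frac{1}{250306}\right) - - \frac{156494}{188173} = \frac{1}{3289736} + \frac{156494}{188173} = \frac{514824133757}{619039492328} \approx 0.83165$)
$\frac{Q}{216976} + \frac{A}{96585} = - \frac{7560}{216976} + \frac{514824133757}{619039492328 \cdot 96585} = \left(-7560\right) \frac{1}{216976} + \frac{514824133757}{619039492328} \cdot \frac{1}{96585} = - \frac{945}{27122} + \frac{514824133757}{59789929366499880} = - \frac{28243760095593314623}{810811232139104872680}$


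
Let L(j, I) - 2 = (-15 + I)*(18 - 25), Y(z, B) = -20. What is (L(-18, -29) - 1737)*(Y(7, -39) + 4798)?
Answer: -6818206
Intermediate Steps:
L(j, I) = 107 - 7*I (L(j, I) = 2 + (-15 + I)*(18 - 25) = 2 + (-15 + I)*(-7) = 2 + (105 - 7*I) = 107 - 7*I)
(L(-18, -29) - 1737)*(Y(7, -39) + 4798) = ((107 - 7*(-29)) - 1737)*(-20 + 4798) = ((107 + 203) - 1737)*4778 = (310 - 1737)*4778 = -1427*4778 = -6818206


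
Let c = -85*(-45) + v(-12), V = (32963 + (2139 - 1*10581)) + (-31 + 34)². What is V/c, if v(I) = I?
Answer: 24530/3813 ≈ 6.4333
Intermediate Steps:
V = 24530 (V = (32963 + (2139 - 10581)) + 3² = (32963 - 8442) + 9 = 24521 + 9 = 24530)
c = 3813 (c = -85*(-45) - 12 = 3825 - 12 = 3813)
V/c = 24530/3813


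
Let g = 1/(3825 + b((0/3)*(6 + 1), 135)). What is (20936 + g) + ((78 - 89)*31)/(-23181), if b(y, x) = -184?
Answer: 1767041976418/84402021 ≈ 20936.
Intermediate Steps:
g = 1/3641 (g = 1/(3825 - 184) = 1/3641 ≈ 0.00027465)
(20936 + g) + ((78 - 89)*31)/(-23181) = (20936 + 1/3641) + ((78 - 89)*31)/(-23181) = 76227977/3641 - 11*31*(-1/23181) = 76227977/3641 - 341*(-1/23181) = 76227977/3641 + 341/23181 = 1767041976418/84402021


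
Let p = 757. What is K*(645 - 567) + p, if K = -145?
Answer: -10553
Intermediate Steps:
K*(645 - 567) + p = -145*(645 - 567) + 757 = -145*78 + 757 = -11310 + 757 = -10553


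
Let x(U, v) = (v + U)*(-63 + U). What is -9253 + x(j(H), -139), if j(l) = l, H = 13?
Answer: -2953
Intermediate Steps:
x(U, v) = (-63 + U)*(U + v) (x(U, v) = (U + v)*(-63 + U) = (-63 + U)*(U + v))
-9253 + x(j(H), -139) = -9253 + (13**2 - 63*13 - 63*(-139) + 13*(-139)) = -9253 + (169 - 819 + 8757 - 1807) = -9253 + 6300 = -2953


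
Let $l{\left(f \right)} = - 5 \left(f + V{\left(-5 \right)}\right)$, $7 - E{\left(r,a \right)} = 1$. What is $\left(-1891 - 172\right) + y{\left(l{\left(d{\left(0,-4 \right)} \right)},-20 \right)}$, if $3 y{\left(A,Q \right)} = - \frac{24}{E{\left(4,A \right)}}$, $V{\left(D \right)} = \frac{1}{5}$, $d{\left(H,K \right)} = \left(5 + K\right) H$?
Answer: $- \frac{6193}{3} \approx -2064.3$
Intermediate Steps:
$E{\left(r,a \right)} = 6$ ($E{\left(r,a \right)} = 7 - 1 = 6$)
$d{\left(H,K \right)} = H \left(5 + K\right)$
$V{\left(D \right)} = \frac{1}{5}$
$l{\left(f \right)} = -1 - 5 f$ ($l{\left(f \right)} = - 5 \left(f + \frac{1}{5}\right) = - 5 \left(\frac{1}{5} + f\right) = -1 - 5 f$)
$y{\left(A,Q \right)} = - \frac{4}{3}$ ($y{\left(A,Q \right)} = \frac{\left(-24\right) \frac{1}{6}}{3} = \frac{1}{3} \left(-4\right) = - \frac{4}{3}$)
$\left(-1891 - 172\right) + y{\left(l{\left(d{\left(0,-4 \right)} \right)},-20 \right)} = \left(-1891 - 172\right) - \frac{4}{3} = -2063 - \frac{4}{3} = - \frac{6193}{3}$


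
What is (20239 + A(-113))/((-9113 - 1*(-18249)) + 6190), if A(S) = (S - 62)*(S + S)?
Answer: 59789/15326 ≈ 3.9011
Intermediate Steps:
A(S) = 2*S*(-62 + S) (A(S) = (-62 + S)*(2*S) = 2*S*(-62 + S))
(20239 + A(-113))/((-9113 - 1*(-18249)) + 6190) = (20239 + 2*(-113)*(-62 - 113))/((-9113 - 1*(-18249)) + 6190) = (20239 + 2*(-113)*(-175))/((-9113 + 18249) + 6190) = (20239 + 39550)/(9136 + 6190) = 59789/15326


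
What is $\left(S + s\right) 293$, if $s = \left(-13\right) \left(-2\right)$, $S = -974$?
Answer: $-277764$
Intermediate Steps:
$s = 26$
$\left(S + s\right) 293 = \left(-974 + 26\right) 293 = \left(-948\right) 293 = -277764$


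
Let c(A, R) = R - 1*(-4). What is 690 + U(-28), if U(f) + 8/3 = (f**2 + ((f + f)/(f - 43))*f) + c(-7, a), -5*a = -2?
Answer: 1548136/1065 ≈ 1453.6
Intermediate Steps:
a = 2/5 (a = -1/5*(-2) = 2/5 ≈ 0.40000)
c(A, R) = 4 + R (c(A, R) = R + 4 = 4 + R)
U(f) = 26/15 + f**2 + 2*f**2/(-43 + f) (U(f) = -8/3 + ((f**2 + ((f + f)/(f - 43))*f) + (4 + 2/5)) = -8/3 + ((f**2 + ((2*f)/(-43 + f))*f) + 22/5) = -8/3 + ((f**2 + (2*f/(-43 + f))*f) + 22/5) = -8/3 + ((f**2 + 2*f**2/(-43 + f)) + 22/5) = -8/3 + (22/5 + f**2 + 2*f**2/(-43 + f)) = 26/15 + f**2 + 2*f**2/(-43 + f))
690 + U(-28) = 690 + (-1118 - 615*(-28)**2 + 15*(-28)**3 + 26*(-28))/(15*(-43 - 28)) = 690 + (1/15)*(-1118 - 615*784 + 15*(-21952) - 728)/(-71) = 690 + (1/15)*(-1/71)*(-1118 - 482160 - 329280 - 728) = 690 + (1/15)*(-1/71)*(-813286) = 690 + 813286/1065 = 1548136/1065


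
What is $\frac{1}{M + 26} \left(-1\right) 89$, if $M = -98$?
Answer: $\frac{89}{72} \approx 1.2361$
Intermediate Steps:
$\frac{1}{M + 26} \left(-1\right) 89 = \frac{1}{-98 + 26} \left(-1\right) 89 = \frac{1}{-72} \left(-1\right) 89 = \left(- \frac{1}{72}\right) \left(-1\right) 89 = \frac{1}{72} \cdot 89 = \frac{89}{72}$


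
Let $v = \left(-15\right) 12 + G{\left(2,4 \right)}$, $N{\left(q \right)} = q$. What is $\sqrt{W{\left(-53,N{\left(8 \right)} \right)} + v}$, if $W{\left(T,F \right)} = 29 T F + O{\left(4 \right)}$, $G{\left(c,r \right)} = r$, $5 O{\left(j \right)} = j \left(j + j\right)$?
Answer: $\frac{14 i \sqrt{1590}}{5} \approx 111.65 i$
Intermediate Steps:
$O{\left(j \right)} = \frac{2 j^{2}}{5}$ ($O{\left(j \right)} = \frac{j \left(j + j\right)}{5} = \frac{j 2 j}{5} = \frac{2 j^{2}}{5}$)
$W{\left(T,F \right)} = \frac{32}{5} + 29 F T$ ($W{\left(T,F \right)} = 29 T F + \frac{2 \cdot 4^{2}}{5} = 29 F T + \frac{2}{5} \cdot 16 = 29 F T + \frac{32}{5} = \frac{32}{5} + 29 F T$)
$v = -176$ ($v = \left(-15\right) 12 + 4 = -180 + 4 = -176$)
$\sqrt{W{\left(-53,N{\left(8 \right)} \right)} + v} = \sqrt{\left(\frac{32}{5} + 29 \cdot 8 \left(-53\right)\right) - 176} = \sqrt{\left(\frac{32}{5} - 12296\right) - 176} = \sqrt{- \frac{61448}{5} - 176} = \sqrt{- \frac{62328}{5}} = \frac{14 i \sqrt{1590}}{5}$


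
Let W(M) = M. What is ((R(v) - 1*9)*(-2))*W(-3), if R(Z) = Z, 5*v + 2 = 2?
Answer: -54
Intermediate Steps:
v = 0 (v = -⅖ + (⅕)*2 = -⅖ + ⅖ = 0)
((R(v) - 1*9)*(-2))*W(-3) = ((0 - 1*9)*(-2))*(-3) = ((0 - 9)*(-2))*(-3) = -9*(-2)*(-3) = 18*(-3) = -54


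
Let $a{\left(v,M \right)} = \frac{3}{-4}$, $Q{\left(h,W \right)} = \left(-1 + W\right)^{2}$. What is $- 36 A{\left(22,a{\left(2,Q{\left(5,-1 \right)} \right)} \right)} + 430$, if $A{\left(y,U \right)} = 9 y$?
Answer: $-6698$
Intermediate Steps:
$a{\left(v,M \right)} = - \frac{3}{4}$ ($a{\left(v,M \right)} = 3 \left(- \frac{1}{4}\right) = - \frac{3}{4}$)
$- 36 A{\left(22,a{\left(2,Q{\left(5,-1 \right)} \right)} \right)} + 430 = - 36 \cdot 9 \cdot 22 + 430 = \left(-36\right) 198 + 430 = -7128 + 430 = -6698$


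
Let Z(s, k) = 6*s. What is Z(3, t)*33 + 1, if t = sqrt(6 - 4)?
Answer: 595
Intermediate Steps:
t = sqrt(2) ≈ 1.4142
Z(3, t)*33 + 1 = (6*3)*33 + 1 = 18*33 + 1 = 594 + 1 = 595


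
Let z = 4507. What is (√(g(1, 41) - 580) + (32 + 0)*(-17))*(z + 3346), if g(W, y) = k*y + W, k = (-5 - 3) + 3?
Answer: -4272032 + 219884*I ≈ -4.272e+6 + 2.1988e+5*I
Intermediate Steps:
k = -5 (k = -8 + 3 = -5)
g(W, y) = W - 5*y (g(W, y) = -5*y + W = W - 5*y)
(√(g(1, 41) - 580) + (32 + 0)*(-17))*(z + 3346) = (√((1 - 5*41) - 580) + (32 + 0)*(-17))*(4507 + 3346) = (√((1 - 205) - 580) + 32*(-17))*7853 = (√(-204 - 580) - 544)*7853 = (√(-784) - 544)*7853 = (28*I - 544)*7853 = (-544 + 28*I)*7853 = -4272032 + 219884*I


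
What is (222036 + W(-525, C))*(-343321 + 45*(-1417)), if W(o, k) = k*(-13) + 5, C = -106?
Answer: -90950747034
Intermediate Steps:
W(o, k) = 5 - 13*k (W(o, k) = -13*k + 5 = 5 - 13*k)
(222036 + W(-525, C))*(-343321 + 45*(-1417)) = (222036 + (5 - 13*(-106)))*(-343321 + 45*(-1417)) = (222036 + (5 + 1378))*(-343321 - 63765) = (222036 + 1383)*(-407086) = 223419*(-407086) = -90950747034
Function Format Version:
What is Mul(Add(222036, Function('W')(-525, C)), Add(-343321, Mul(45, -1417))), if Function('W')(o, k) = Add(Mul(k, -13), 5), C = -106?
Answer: -90950747034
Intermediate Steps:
Function('W')(o, k) = Add(5, Mul(-13, k)) (Function('W')(o, k) = Add(Mul(-13, k), 5) = Add(5, Mul(-13, k)))
Mul(Add(222036, Function('W')(-525, C)), Add(-343321, Mul(45, -1417))) = Mul(Add(222036, Add(5, Mul(-13, -106))), Add(-343321, Mul(45, -1417))) = Mul(Add(222036, Add(5, 1378)), Add(-343321, -63765)) = Mul(Add(222036, 1383), -407086) = Mul(223419, -407086) = -90950747034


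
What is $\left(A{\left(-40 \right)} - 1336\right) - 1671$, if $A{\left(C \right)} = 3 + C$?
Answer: $-3044$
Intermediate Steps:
$\left(A{\left(-40 \right)} - 1336\right) - 1671 = \left(\left(3 - 40\right) - 1336\right) - 1671 = \left(-37 - 1336\right) - 1671 = -1373 - 1671 = -3044$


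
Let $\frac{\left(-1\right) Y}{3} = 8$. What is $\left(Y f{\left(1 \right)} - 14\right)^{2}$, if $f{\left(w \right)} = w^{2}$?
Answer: $1444$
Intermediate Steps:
$Y = -24$ ($Y = \left(-3\right) 8 = -24$)
$\left(Y f{\left(1 \right)} - 14\right)^{2} = \left(- 24 \cdot 1^{2} - 14\right)^{2} = \left(\left(-24\right) 1 - 14\right)^{2} = \left(-24 - 14\right)^{2} = \left(-38\right)^{2} = 1444$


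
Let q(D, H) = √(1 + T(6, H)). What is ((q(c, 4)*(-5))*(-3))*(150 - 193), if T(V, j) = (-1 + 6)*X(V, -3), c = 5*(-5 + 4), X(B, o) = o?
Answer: -645*I*√14 ≈ -2413.4*I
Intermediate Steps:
c = -5 (c = 5*(-1) = -5)
T(V, j) = -15 (T(V, j) = (-1 + 6)*(-3) = 5*(-3) = -15)
q(D, H) = I*√14 (q(D, H) = √(1 - 15) = √(-14) = I*√14)
((q(c, 4)*(-5))*(-3))*(150 - 193) = (((I*√14)*(-5))*(-3))*(150 - 193) = (-5*I*√14*(-3))*(-43) = (15*I*√14)*(-43) = -645*I*√14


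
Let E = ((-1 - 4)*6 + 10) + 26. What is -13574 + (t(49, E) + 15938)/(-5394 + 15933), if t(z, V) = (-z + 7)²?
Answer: -143038684/10539 ≈ -13572.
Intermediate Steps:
E = 6 (E = (-5*6 + 10) + 26 = (-30 + 10) + 26 = -20 + 26 = 6)
t(z, V) = (7 - z)²
-13574 + (t(49, E) + 15938)/(-5394 + 15933) = -13574 + ((-7 + 49)² + 15938)/(-5394 + 15933) = -13574 + (42² + 15938)/10539 = -13574 + (1764 + 15938)*(1/10539) = -13574 + 17702*(1/10539) = -13574 + 17702/10539 = -143038684/10539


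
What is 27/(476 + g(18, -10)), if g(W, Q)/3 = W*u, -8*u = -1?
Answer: 108/1931 ≈ 0.055930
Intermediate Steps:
u = ⅛ (u = -⅛*(-1) = ⅛ ≈ 0.12500)
g(W, Q) = 3*W/8 (g(W, Q) = 3*(W*(⅛)) = 3*(W/8) = 3*W/8)
27/(476 + g(18, -10)) = 27/(476 + (3/8)*18) = 27/(476 + 27/4) = 27/(1931/4) = 27*(4/1931) = 108/1931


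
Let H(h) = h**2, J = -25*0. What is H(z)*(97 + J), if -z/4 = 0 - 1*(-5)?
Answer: 38800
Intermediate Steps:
z = -20 (z = -4*(0 - 1*(-5)) = -4*(0 + 5) = -4*5 = -20)
J = 0
H(z)*(97 + J) = (-20)**2*(97 + 0) = 400*97 = 38800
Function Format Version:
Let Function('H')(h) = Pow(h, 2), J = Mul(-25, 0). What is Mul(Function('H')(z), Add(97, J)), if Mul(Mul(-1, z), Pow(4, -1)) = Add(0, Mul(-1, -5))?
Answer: 38800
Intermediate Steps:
z = -20 (z = Mul(-4, Add(0, Mul(-1, -5))) = Mul(-4, Add(0, 5)) = Mul(-4, 5) = -20)
J = 0
Mul(Function('H')(z), Add(97, J)) = Mul(Pow(-20, 2), Add(97, 0)) = Mul(400, 97) = 38800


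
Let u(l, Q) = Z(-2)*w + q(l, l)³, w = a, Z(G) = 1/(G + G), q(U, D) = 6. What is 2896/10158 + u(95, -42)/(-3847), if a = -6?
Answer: 8931547/39077826 ≈ 0.22856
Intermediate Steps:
Z(G) = 1/(2*G)
w = -6
u(l, Q) = 435/2 (u(l, Q) = ((½)/(-2))*(-6) + 6³ = ((½)*(-½))*(-6) + 216 = -¼*(-6) + 216 = 3/2 + 216 = 435/2)
2896/10158 + u(95, -42)/(-3847) = 2896/10158 + (435/2)/(-3847) = 2896*(1/10158) + (435/2)*(-1/3847) = 1448/5079 - 435/7694 = 8931547/39077826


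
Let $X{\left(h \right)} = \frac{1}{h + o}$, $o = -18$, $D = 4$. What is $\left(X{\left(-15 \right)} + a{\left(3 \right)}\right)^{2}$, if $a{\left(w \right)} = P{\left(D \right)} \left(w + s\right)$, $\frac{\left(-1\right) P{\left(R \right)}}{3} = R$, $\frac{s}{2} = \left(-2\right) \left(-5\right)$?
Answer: $\frac{82973881}{1089} \approx 76193.0$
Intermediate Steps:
$s = 20$ ($s = 2 \left(\left(-2\right) \left(-5\right)\right) = 2 \cdot 10 = 20$)
$P{\left(R \right)} = - 3 R$
$X{\left(h \right)} = \frac{1}{-18 + h}$ ($X{\left(h \right)} = \frac{1}{h - 18} = \frac{1}{-18 + h}$)
$a{\left(w \right)} = -240 - 12 w$ ($a{\left(w \right)} = \left(-3\right) 4 \left(w + 20\right) = - 12 \left(20 + w\right) = -240 - 12 w$)
$\left(X{\left(-15 \right)} + a{\left(3 \right)}\right)^{2} = \left(\frac{1}{-18 - 15} - 276\right)^{2} = \left(\frac{1}{-33} - 276\right)^{2} = \left(- \frac{1}{33} - 276\right)^{2} = \left(- \frac{9109}{33}\right)^{2} = \frac{82973881}{1089}$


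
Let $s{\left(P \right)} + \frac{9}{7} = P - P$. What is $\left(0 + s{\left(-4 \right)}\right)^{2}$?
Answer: $\frac{81}{49} \approx 1.6531$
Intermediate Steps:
$s{\left(P \right)} = - \frac{9}{7}$ ($s{\left(P \right)} = - \frac{9}{7} + \left(P - P\right) = - \frac{9}{7} + 0 = - \frac{9}{7}$)
$\left(0 + s{\left(-4 \right)}\right)^{2} = \left(0 - \frac{9}{7}\right)^{2} = \left(- \frac{9}{7}\right)^{2} = \frac{81}{49}$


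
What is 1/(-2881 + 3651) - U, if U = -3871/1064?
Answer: 212981/58520 ≈ 3.6395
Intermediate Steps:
U = -553/152 (U = -3871*1/1064 = -553/152 ≈ -3.6382)
1/(-2881 + 3651) - U = 1/(-2881 + 3651) - 1*(-553/152) = 1/770 + 553/152 = 212981/58520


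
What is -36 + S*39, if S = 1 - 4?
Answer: -153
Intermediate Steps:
S = -3
-36 + S*39 = -36 - 3*39 = -36 - 117 = -153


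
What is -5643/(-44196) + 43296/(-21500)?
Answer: -149348793/79184500 ≈ -1.8861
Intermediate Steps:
-5643/(-44196) + 43296/(-21500) = -5643*(-1/44196) + 43296*(-1/21500) = 1881/14732 - 10824/5375 = -149348793/79184500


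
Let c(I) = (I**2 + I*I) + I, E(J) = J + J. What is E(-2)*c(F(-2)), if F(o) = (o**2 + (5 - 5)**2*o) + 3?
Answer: -420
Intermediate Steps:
F(o) = 3 + o**2 (F(o) = (o**2 + 0**2*o) + 3 = (o**2 + 0*o) + 3 = (o**2 + 0) + 3 = o**2 + 3 = 3 + o**2)
E(J) = 2*J
c(I) = I + 2*I**2 (c(I) = (I**2 + I**2) + I = 2*I**2 + I = I + 2*I**2)
E(-2)*c(F(-2)) = (2*(-2))*((3 + (-2)**2)*(1 + 2*(3 + (-2)**2))) = -4*(3 + 4)*(1 + 2*(3 + 4)) = -28*(1 + 2*7) = -28*(1 + 14) = -28*15 = -4*105 = -420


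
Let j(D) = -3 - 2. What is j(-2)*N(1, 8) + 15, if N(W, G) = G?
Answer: -25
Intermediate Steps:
j(D) = -5
j(-2)*N(1, 8) + 15 = -5*8 + 15 = -40 + 15 = -25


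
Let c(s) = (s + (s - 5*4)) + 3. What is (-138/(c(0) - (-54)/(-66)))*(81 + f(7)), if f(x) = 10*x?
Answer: 114609/98 ≈ 1169.5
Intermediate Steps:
c(s) = -17 + 2*s (c(s) = (s + (s - 20)) + 3 = (s + (-20 + s)) + 3 = (-20 + 2*s) + 3 = -17 + 2*s)
(-138/(c(0) - (-54)/(-66)))*(81 + f(7)) = (-138/((-17 + 2*0) - (-54)/(-66)))*(81 + 10*7) = (-138/((-17 + 0) - (-54)*(-1)/66))*(81 + 70) = -138/(-17 - 1*9/11)*151 = -138/(-17 - 9/11)*151 = -138/(-196/11)*151 = -138*(-11/196)*151 = (759/98)*151 = 114609/98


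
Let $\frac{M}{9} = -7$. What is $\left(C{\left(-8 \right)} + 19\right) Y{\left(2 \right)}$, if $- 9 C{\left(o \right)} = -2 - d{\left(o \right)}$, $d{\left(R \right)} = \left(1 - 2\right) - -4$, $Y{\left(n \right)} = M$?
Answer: $-1232$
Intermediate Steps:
$M = -63$ ($M = 9 \left(-7\right) = -63$)
$Y{\left(n \right)} = -63$
$d{\left(R \right)} = 3$ ($d{\left(R \right)} = \left(1 - 2\right) + 4 = -1 + 4 = 3$)
$C{\left(o \right)} = \frac{5}{9}$ ($C{\left(o \right)} = - \frac{-2 - 3}{9} = \left(- \frac{1}{9}\right) \left(-5\right) = \frac{5}{9}$)
$\left(C{\left(-8 \right)} + 19\right) Y{\left(2 \right)} = \left(\frac{5}{9} + 19\right) \left(-63\right) = \frac{176}{9} \left(-63\right) = -1232$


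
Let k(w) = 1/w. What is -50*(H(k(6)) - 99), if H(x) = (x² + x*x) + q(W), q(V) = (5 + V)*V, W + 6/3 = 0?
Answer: 47225/9 ≈ 5247.2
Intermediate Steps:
W = -2 (W = -2 + 0 = -2)
q(V) = V*(5 + V)
H(x) = -6 + 2*x² (H(x) = (x² + x*x) - 2*(5 - 2) = (x² + x²) - 2*3 = 2*x² - 6 = -6 + 2*x²)
-50*(H(k(6)) - 99) = -50*((-6 + 2*(1/6)²) - 99) = -50*((-6 + 2*(⅙)²) - 99) = -50*((-6 + 2*(1/36)) - 99) = -50*((-6 + 1/18) - 99) = -50*(-107/18 - 99) = -50*(-1889/18) = 47225/9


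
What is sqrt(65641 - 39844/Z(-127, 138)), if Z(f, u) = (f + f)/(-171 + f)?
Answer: sqrt(304755677)/127 ≈ 137.46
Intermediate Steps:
Z(f, u) = 2*f/(-171 + f) (Z(f, u) = (2*f)/(-171 + f) = 2*f/(-171 + f))
sqrt(65641 - 39844/Z(-127, 138)) = sqrt(65641 - 39844/(2*(-127)/(-171 - 127))) = sqrt(65641 - 39844/(2*(-127)/(-298))) = sqrt(65641 - 39844/(2*(-127)*(-1/298))) = sqrt(65641 - 39844/127/149) = sqrt(65641 - 39844*149/127) = sqrt(65641 - 5936756/127) = sqrt(2399651/127) = sqrt(304755677)/127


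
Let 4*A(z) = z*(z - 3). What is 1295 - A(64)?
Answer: 319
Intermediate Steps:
A(z) = z*(-3 + z)/4 (A(z) = (z*(z - 3))/4 = (z*(-3 + z))/4 = z*(-3 + z)/4)
1295 - A(64) = 1295 - 64*(-3 + 64)/4 = 1295 - 64*61/4 = 1295 - 1*976 = 1295 - 976 = 319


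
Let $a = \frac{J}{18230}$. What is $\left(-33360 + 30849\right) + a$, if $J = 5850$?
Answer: $- \frac{4576968}{1823} \approx -2510.7$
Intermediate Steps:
$a = \frac{585}{1823}$ ($a = \frac{5850}{18230} = 5850 \cdot \frac{1}{18230} = \frac{585}{1823} \approx 0.3209$)
$\left(-33360 + 30849\right) + a = \left(-33360 + 30849\right) + \frac{585}{1823} = -2511 + \frac{585}{1823} = - \frac{4576968}{1823}$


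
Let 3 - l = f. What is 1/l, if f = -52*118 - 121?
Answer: 1/6260 ≈ 0.00015974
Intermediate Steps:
f = -6257 (f = -6136 - 121 = -6257)
l = 6260 (l = 3 - 1*(-6257) = 3 + 6257 = 6260)
1/l = 1/6260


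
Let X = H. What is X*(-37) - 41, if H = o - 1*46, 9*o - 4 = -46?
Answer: 5501/3 ≈ 1833.7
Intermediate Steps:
o = -14/3 (o = 4/9 + (⅑)*(-46) = 4/9 - 46/9 = -14/3 ≈ -4.6667)
H = -152/3 (H = -14/3 - 1*46 = -14/3 - 46 = -152/3 ≈ -50.667)
X = -152/3 ≈ -50.667
X*(-37) - 41 = -152/3*(-37) - 41 = 5624/3 - 41 = 5501/3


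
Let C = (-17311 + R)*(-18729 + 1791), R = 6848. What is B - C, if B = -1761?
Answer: -177224055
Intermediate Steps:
C = 177222294 (C = (-17311 + 6848)*(-18729 + 1791) = -10463*(-16938) = 177222294)
B - C = -1761 - 1*177222294 = -1761 - 177222294 = -177224055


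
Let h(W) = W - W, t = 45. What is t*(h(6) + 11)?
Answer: 495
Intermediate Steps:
h(W) = 0
t*(h(6) + 11) = 45*(0 + 11) = 45*11 = 495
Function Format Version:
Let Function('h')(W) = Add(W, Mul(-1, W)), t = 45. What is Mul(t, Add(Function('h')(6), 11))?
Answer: 495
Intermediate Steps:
Function('h')(W) = 0
Mul(t, Add(Function('h')(6), 11)) = Mul(45, Add(0, 11)) = Mul(45, 11) = 495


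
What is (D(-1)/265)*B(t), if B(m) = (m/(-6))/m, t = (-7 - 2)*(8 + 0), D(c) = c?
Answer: 1/1590 ≈ 0.00062893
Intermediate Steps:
t = -72 (t = -9*8 = -72)
B(m) = -⅙ (B(m) = (m*(-⅙))/m = (-m/6)/m = -⅙)
(D(-1)/265)*B(t) = -1/265*(-⅙) = 1/1590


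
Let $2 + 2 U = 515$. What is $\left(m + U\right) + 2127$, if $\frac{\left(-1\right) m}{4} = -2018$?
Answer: $\frac{20911}{2} \approx 10456.0$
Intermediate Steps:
$m = 8072$ ($m = \left(-4\right) \left(-2018\right) = 8072$)
$U = \frac{513}{2}$ ($U = -1 + \frac{1}{2} \cdot 515 = -1 + \frac{515}{2} = \frac{513}{2} \approx 256.5$)
$\left(m + U\right) + 2127 = \left(8072 + \frac{513}{2}\right) + 2127 = \frac{16657}{2} + 2127 = \frac{20911}{2}$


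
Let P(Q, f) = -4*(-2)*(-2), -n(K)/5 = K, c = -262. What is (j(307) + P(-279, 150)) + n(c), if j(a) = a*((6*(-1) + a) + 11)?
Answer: 97078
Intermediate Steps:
n(K) = -5*K
P(Q, f) = -16 (P(Q, f) = 8*(-2) = -16)
j(a) = a*(5 + a) (j(a) = a*((-6 + a) + 11) = a*(5 + a))
(j(307) + P(-279, 150)) + n(c) = (307*(5 + 307) - 16) - 5*(-262) = (307*312 - 16) + 1310 = (95784 - 16) + 1310 = 95768 + 1310 = 97078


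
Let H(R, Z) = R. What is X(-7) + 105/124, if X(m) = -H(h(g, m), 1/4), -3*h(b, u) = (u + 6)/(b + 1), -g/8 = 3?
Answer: 7369/8556 ≈ 0.86127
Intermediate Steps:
g = -24 (g = -8*3 = -24)
h(b, u) = -(6 + u)/(3*(1 + b)) (h(b, u) = -(u + 6)/(3*(b + 1)) = -(6 + u)/(3*(1 + b)))
X(m) = -2/23 - m/69 (X(m) = -(-6 - m)/(3*(1 - 24)) = -(-6 - m)/(3*(-23)) = -(-1)*(-6 - m)/(3*23) = -(2/23 + m/69) = -2/23 - m/69)
X(-7) + 105/124 = (-2/23 - 1/69*(-7)) + 105/124 = (-2/23 + 7/69) + (1/124)*105 = 1/69 + 105/124 = 7369/8556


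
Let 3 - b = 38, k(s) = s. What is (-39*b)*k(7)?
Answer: 9555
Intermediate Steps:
b = -35 (b = 3 - 1*38 = 3 - 38 = -35)
(-39*b)*k(7) = -39*(-35)*7 = 1365*7 = 9555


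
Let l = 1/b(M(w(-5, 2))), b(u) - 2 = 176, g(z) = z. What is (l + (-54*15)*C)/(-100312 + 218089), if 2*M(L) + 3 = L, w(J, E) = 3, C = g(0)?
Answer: 1/20964306 ≈ 4.7700e-8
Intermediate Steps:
C = 0
M(L) = -3/2 + L/2
b(u) = 178 (b(u) = 2 + 176 = 178)
l = 1/178 ≈ 0.0056180
(l + (-54*15)*C)/(-100312 + 218089) = (1/178 - 54*15*0)/(-100312 + 218089) = (1/178 - 810*0)/117777 = (1/178 + 0)*(1/117777) = (1/178)*(1/117777) = 1/20964306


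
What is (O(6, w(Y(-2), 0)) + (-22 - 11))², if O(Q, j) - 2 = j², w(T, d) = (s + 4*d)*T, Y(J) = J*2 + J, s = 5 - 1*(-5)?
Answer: 12737761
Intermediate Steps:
s = 10 (s = 5 + 5 = 10)
Y(J) = 3*J (Y(J) = 2*J + J = 3*J)
w(T, d) = T*(10 + 4*d) (w(T, d) = (10 + 4*d)*T = T*(10 + 4*d))
O(Q, j) = 2 + j²
(O(6, w(Y(-2), 0)) + (-22 - 11))² = ((2 + (2*(3*(-2))*(5 + 2*0))²) + (-22 - 11))² = ((2 + (2*(-6)*(5 + 0))²) - 33)² = ((2 + (2*(-6)*5)²) - 33)² = ((2 + (-60)²) - 33)² = ((2 + 3600) - 33)² = (3602 - 33)² = 3569² = 12737761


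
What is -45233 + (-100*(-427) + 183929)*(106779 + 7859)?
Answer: 25980250069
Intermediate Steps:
-45233 + (-100*(-427) + 183929)*(106779 + 7859) = -45233 + (42700 + 183929)*114638 = -45233 + 226629*114638 = -45233 + 25980295302 = 25980250069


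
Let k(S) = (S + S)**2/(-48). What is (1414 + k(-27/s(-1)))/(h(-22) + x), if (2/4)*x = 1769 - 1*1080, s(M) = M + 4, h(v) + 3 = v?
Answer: 5629/5412 ≈ 1.0401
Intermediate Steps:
h(v) = -3 + v
s(M) = 4 + M
k(S) = -S**2/12 (k(S) = (2*S)**2*(-1/48) = (4*S**2)*(-1/48) = -S**2/12)
x = 1378 (x = 2*(1769 - 1*1080) = 2*(1769 - 1080) = 2*689 = 1378)
(1414 + k(-27/s(-1)))/(h(-22) + x) = (1414 - 729/(4 - 1)**2/12)/((-3 - 22) + 1378) = (1414 - (-27/3)**2/12)/(-25 + 1378) = (1414 - (-27*1/3)**2/12)/1353 = (1414 - 1/12*(-9)**2)*(1/1353) = (1414 - 1/12*81)*(1/1353) = (1414 - 27/4)*(1/1353) = (5629/4)*(1/1353) = 5629/5412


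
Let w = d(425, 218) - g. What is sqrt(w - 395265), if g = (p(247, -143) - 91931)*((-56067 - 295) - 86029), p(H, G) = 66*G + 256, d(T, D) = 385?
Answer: I*sqrt(14397976063) ≈ 1.1999e+5*I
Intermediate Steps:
p(H, G) = 256 + 66*G
g = 14397581183 (g = ((256 + 66*(-143)) - 91931)*((-56067 - 295) - 86029) = ((256 - 9438) - 91931)*(-56362 - 86029) = (-9182 - 91931)*(-142391) = -101113*(-142391) = 14397581183)
w = -14397580798 (w = 385 - 1*14397581183 = 385 - 14397581183 = -14397580798)
sqrt(w - 395265) = sqrt(-14397580798 - 395265) = sqrt(-14397976063) = I*sqrt(14397976063)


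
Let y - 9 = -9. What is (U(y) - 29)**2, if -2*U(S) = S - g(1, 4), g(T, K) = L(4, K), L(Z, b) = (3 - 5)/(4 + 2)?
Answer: 30625/36 ≈ 850.69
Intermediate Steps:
y = 0 (y = 9 - 9 = 0)
L(Z, b) = -1/3 (L(Z, b) = -2/6 = -2*1/6 = -1/3)
g(T, K) = -1/3
U(S) = -1/6 - S/2 (U(S) = -(S - 1*(-1/3))/2 = -(S + 1/3)/2 = -(1/3 + S)/2 = -1/6 - S/2)
(U(y) - 29)**2 = ((-1/6 - 1/2*0) - 29)**2 = ((-1/6 + 0) - 29)**2 = (-1/6 - 29)**2 = (-175/6)**2 = 30625/36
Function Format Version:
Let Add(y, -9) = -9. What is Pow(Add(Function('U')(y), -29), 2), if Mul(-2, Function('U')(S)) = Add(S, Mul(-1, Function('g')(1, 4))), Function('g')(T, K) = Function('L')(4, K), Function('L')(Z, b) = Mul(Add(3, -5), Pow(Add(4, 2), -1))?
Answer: Rational(30625, 36) ≈ 850.69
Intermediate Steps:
y = 0 (y = Add(9, -9) = 0)
Function('L')(Z, b) = Rational(-1, 3) (Function('L')(Z, b) = Mul(-2, Pow(6, -1)) = Mul(-2, Rational(1, 6)) = Rational(-1, 3))
Function('g')(T, K) = Rational(-1, 3)
Function('U')(S) = Add(Rational(-1, 6), Mul(Rational(-1, 2), S)) (Function('U')(S) = Mul(Rational(-1, 2), Add(S, Mul(-1, Rational(-1, 3)))) = Mul(Rational(-1, 2), Add(S, Rational(1, 3))) = Mul(Rational(-1, 2), Add(Rational(1, 3), S)) = Add(Rational(-1, 6), Mul(Rational(-1, 2), S)))
Pow(Add(Function('U')(y), -29), 2) = Pow(Add(Add(Rational(-1, 6), Mul(Rational(-1, 2), 0)), -29), 2) = Pow(Add(Add(Rational(-1, 6), 0), -29), 2) = Pow(Add(Rational(-1, 6), -29), 2) = Pow(Rational(-175, 6), 2) = Rational(30625, 36)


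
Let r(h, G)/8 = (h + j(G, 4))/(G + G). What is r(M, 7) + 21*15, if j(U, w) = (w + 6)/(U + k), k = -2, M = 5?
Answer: 319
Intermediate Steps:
j(U, w) = (6 + w)/(-2 + U) (j(U, w) = (w + 6)/(U - 2) = (6 + w)/(-2 + U))
r(h, G) = 4*(h + 10/(-2 + G))/G (r(h, G) = 8*((h + (6 + 4)/(-2 + G))/(G + G)) = 8*((h + 10/(-2 + G))/((2*G))) = 8*((h + 10/(-2 + G))*(1/(2*G))) = 8*((h + 10/(-2 + G))/(2*G)) = 4*(h + 10/(-2 + G))/G)
r(M, 7) + 21*15 = 4*(10 + 5*(-2 + 7))/(7*(-2 + 7)) + 21*15 = 4*(⅐)*(10 + 5*5)/5 + 315 = 4*(⅐)*(⅕)*(10 + 25) + 315 = 4*(⅐)*(⅕)*35 + 315 = 4 + 315 = 319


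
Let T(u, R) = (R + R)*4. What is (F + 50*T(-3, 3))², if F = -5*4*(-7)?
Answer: 1795600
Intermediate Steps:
T(u, R) = 8*R (T(u, R) = (2*R)*4 = 8*R)
F = 140 (F = -20*(-7) = 140)
(F + 50*T(-3, 3))² = (140 + 50*(8*3))² = (140 + 50*24)² = (140 + 1200)² = 1340² = 1795600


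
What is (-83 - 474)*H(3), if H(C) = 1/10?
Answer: -557/10 ≈ -55.700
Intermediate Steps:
H(C) = ⅒
(-83 - 474)*H(3) = (-83 - 474)*(⅒) = -557*⅒ = -557/10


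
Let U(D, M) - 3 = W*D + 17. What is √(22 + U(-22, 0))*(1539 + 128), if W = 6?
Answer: 5001*I*√10 ≈ 15815.0*I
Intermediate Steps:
U(D, M) = 20 + 6*D (U(D, M) = 3 + (6*D + 17) = 3 + (17 + 6*D) = 20 + 6*D)
√(22 + U(-22, 0))*(1539 + 128) = √(22 + (20 + 6*(-22)))*(1539 + 128) = √(22 + (20 - 132))*1667 = √(22 - 112)*1667 = √(-90)*1667 = (3*I*√10)*1667 = 5001*I*√10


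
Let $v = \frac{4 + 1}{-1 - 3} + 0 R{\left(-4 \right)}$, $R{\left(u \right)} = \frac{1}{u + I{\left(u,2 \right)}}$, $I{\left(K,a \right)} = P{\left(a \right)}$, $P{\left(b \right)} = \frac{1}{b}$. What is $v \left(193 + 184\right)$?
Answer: $- \frac{1885}{4} \approx -471.25$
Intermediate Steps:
$I{\left(K,a \right)} = \frac{1}{a}$
$R{\left(u \right)} = \frac{1}{\frac{1}{2} + u}$ ($R{\left(u \right)} = \frac{1}{u + \frac{1}{2}} = \frac{1}{\frac{1}{2} + u}$)
$v = - \frac{5}{4}$ ($v = \frac{4 + 1}{-1 - 3} + 0 \frac{2}{1 + 2 \left(-4\right)} = \frac{5}{-4} + 0 \frac{2}{1 - 8} = 5 \left(- \frac{1}{4}\right) + 0 \frac{2}{-7} = - \frac{5}{4} + 0 \cdot 2 \left(- \frac{1}{7}\right) = - \frac{5}{4} + 0 \left(- \frac{2}{7}\right) = - \frac{5}{4} + 0 = - \frac{5}{4} \approx -1.25$)
$v \left(193 + 184\right) = - \frac{5 \left(193 + 184\right)}{4} = \left(- \frac{5}{4}\right) 377 = - \frac{1885}{4}$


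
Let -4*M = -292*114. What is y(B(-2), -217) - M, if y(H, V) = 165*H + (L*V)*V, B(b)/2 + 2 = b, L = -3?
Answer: -150909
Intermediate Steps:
B(b) = -4 + 2*b
y(H, V) = -3*V² + 165*H (y(H, V) = 165*H + (-3*V)*V = 165*H - 3*V² = -3*V² + 165*H)
M = 8322 (M = -(-73)*114 = -¼*(-33288) = 8322)
y(B(-2), -217) - M = (-3*(-217)² + 165*(-4 + 2*(-2))) - 1*8322 = (-3*47089 + 165*(-4 - 4)) - 8322 = (-141267 + 165*(-8)) - 8322 = (-141267 - 1320) - 8322 = -142587 - 8322 = -150909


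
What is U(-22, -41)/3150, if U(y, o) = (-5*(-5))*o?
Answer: -41/126 ≈ -0.32540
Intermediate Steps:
U(y, o) = 25*o
U(-22, -41)/3150 = (25*(-41))/3150 = -1025*1/3150 = -41/126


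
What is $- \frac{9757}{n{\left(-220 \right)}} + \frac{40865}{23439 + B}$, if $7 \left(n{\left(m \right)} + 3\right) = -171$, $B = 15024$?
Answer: $\frac{878276839}{2461632} \approx 356.79$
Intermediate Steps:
$n{\left(m \right)} = - \frac{192}{7}$ ($n{\left(m \right)} = -3 + \frac{1}{7} \left(-171\right) = -3 - \frac{171}{7} = - \frac{192}{7}$)
$- \frac{9757}{n{\left(-220 \right)}} + \frac{40865}{23439 + B} = - \frac{9757}{- \frac{192}{7}} + \frac{40865}{23439 + 15024} = \left(-9757\right) \left(- \frac{7}{192}\right) + \frac{40865}{38463} = \frac{68299}{192} + 40865 \cdot \frac{1}{38463} = \frac{68299}{192} + \frac{40865}{38463} = \frac{878276839}{2461632}$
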